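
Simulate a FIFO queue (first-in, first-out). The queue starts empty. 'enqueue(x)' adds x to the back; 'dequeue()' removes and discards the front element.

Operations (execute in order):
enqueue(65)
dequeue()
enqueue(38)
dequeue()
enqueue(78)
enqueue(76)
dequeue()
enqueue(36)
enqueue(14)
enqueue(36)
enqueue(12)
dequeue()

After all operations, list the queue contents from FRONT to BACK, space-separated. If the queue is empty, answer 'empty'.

enqueue(65): [65]
dequeue(): []
enqueue(38): [38]
dequeue(): []
enqueue(78): [78]
enqueue(76): [78, 76]
dequeue(): [76]
enqueue(36): [76, 36]
enqueue(14): [76, 36, 14]
enqueue(36): [76, 36, 14, 36]
enqueue(12): [76, 36, 14, 36, 12]
dequeue(): [36, 14, 36, 12]

Answer: 36 14 36 12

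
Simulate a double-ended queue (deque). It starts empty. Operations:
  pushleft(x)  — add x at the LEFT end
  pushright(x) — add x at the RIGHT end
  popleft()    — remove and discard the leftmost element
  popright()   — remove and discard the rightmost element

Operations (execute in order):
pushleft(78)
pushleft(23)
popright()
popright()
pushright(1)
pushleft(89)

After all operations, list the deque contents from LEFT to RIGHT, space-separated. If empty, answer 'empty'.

pushleft(78): [78]
pushleft(23): [23, 78]
popright(): [23]
popright(): []
pushright(1): [1]
pushleft(89): [89, 1]

Answer: 89 1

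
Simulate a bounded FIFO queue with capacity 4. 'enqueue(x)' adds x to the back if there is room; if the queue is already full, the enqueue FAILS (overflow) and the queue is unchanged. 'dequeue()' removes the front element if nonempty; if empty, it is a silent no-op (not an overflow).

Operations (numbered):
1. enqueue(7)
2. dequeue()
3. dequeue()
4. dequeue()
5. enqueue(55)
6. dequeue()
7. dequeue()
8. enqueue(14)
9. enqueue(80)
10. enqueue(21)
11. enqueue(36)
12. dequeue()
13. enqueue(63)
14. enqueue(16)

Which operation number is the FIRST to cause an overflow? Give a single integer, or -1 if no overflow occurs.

Answer: 14

Derivation:
1. enqueue(7): size=1
2. dequeue(): size=0
3. dequeue(): empty, no-op, size=0
4. dequeue(): empty, no-op, size=0
5. enqueue(55): size=1
6. dequeue(): size=0
7. dequeue(): empty, no-op, size=0
8. enqueue(14): size=1
9. enqueue(80): size=2
10. enqueue(21): size=3
11. enqueue(36): size=4
12. dequeue(): size=3
13. enqueue(63): size=4
14. enqueue(16): size=4=cap → OVERFLOW (fail)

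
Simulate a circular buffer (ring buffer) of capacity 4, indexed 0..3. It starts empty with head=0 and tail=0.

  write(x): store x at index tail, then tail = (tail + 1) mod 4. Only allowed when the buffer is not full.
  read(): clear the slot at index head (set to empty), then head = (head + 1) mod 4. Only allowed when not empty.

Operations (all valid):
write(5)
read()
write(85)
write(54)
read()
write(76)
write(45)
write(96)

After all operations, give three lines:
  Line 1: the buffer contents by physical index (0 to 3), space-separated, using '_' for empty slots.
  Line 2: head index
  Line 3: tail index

Answer: 45 96 54 76
2
2

Derivation:
write(5): buf=[5 _ _ _], head=0, tail=1, size=1
read(): buf=[_ _ _ _], head=1, tail=1, size=0
write(85): buf=[_ 85 _ _], head=1, tail=2, size=1
write(54): buf=[_ 85 54 _], head=1, tail=3, size=2
read(): buf=[_ _ 54 _], head=2, tail=3, size=1
write(76): buf=[_ _ 54 76], head=2, tail=0, size=2
write(45): buf=[45 _ 54 76], head=2, tail=1, size=3
write(96): buf=[45 96 54 76], head=2, tail=2, size=4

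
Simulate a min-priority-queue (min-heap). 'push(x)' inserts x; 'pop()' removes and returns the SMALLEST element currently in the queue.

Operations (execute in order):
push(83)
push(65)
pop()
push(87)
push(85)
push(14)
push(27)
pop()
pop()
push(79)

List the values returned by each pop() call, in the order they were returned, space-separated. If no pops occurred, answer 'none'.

push(83): heap contents = [83]
push(65): heap contents = [65, 83]
pop() → 65: heap contents = [83]
push(87): heap contents = [83, 87]
push(85): heap contents = [83, 85, 87]
push(14): heap contents = [14, 83, 85, 87]
push(27): heap contents = [14, 27, 83, 85, 87]
pop() → 14: heap contents = [27, 83, 85, 87]
pop() → 27: heap contents = [83, 85, 87]
push(79): heap contents = [79, 83, 85, 87]

Answer: 65 14 27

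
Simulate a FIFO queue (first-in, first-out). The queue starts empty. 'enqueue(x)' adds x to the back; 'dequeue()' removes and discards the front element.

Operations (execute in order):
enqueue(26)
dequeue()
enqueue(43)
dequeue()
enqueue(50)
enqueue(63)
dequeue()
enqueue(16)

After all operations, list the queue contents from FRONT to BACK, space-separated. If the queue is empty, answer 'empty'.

Answer: 63 16

Derivation:
enqueue(26): [26]
dequeue(): []
enqueue(43): [43]
dequeue(): []
enqueue(50): [50]
enqueue(63): [50, 63]
dequeue(): [63]
enqueue(16): [63, 16]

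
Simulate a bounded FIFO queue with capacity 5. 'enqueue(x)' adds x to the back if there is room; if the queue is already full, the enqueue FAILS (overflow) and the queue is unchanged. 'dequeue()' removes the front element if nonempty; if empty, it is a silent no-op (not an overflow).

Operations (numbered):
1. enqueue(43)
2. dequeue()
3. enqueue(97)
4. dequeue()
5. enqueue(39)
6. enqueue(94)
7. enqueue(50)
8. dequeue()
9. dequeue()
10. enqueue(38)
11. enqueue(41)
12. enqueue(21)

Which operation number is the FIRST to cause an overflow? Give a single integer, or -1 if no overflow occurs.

Answer: -1

Derivation:
1. enqueue(43): size=1
2. dequeue(): size=0
3. enqueue(97): size=1
4. dequeue(): size=0
5. enqueue(39): size=1
6. enqueue(94): size=2
7. enqueue(50): size=3
8. dequeue(): size=2
9. dequeue(): size=1
10. enqueue(38): size=2
11. enqueue(41): size=3
12. enqueue(21): size=4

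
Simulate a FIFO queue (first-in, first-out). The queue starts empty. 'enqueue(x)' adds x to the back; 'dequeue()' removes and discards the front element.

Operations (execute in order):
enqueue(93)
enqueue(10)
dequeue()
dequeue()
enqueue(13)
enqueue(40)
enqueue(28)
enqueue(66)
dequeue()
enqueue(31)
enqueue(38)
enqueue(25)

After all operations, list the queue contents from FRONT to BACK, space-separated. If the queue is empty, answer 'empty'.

enqueue(93): [93]
enqueue(10): [93, 10]
dequeue(): [10]
dequeue(): []
enqueue(13): [13]
enqueue(40): [13, 40]
enqueue(28): [13, 40, 28]
enqueue(66): [13, 40, 28, 66]
dequeue(): [40, 28, 66]
enqueue(31): [40, 28, 66, 31]
enqueue(38): [40, 28, 66, 31, 38]
enqueue(25): [40, 28, 66, 31, 38, 25]

Answer: 40 28 66 31 38 25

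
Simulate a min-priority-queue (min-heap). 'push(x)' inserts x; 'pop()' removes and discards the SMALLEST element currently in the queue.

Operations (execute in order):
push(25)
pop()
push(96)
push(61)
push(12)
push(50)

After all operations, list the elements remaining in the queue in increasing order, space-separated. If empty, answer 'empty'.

Answer: 12 50 61 96

Derivation:
push(25): heap contents = [25]
pop() → 25: heap contents = []
push(96): heap contents = [96]
push(61): heap contents = [61, 96]
push(12): heap contents = [12, 61, 96]
push(50): heap contents = [12, 50, 61, 96]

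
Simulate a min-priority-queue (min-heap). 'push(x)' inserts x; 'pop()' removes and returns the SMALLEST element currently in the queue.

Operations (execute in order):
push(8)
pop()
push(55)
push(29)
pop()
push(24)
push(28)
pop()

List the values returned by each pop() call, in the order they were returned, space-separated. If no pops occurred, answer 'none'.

push(8): heap contents = [8]
pop() → 8: heap contents = []
push(55): heap contents = [55]
push(29): heap contents = [29, 55]
pop() → 29: heap contents = [55]
push(24): heap contents = [24, 55]
push(28): heap contents = [24, 28, 55]
pop() → 24: heap contents = [28, 55]

Answer: 8 29 24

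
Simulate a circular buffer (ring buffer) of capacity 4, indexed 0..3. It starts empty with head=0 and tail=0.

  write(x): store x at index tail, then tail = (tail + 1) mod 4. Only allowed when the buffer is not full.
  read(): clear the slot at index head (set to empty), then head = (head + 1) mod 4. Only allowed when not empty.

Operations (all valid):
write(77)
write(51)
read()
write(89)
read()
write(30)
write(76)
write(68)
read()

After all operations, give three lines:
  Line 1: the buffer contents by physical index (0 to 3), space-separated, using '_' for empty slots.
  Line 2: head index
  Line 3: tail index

Answer: 76 68 _ 30
3
2

Derivation:
write(77): buf=[77 _ _ _], head=0, tail=1, size=1
write(51): buf=[77 51 _ _], head=0, tail=2, size=2
read(): buf=[_ 51 _ _], head=1, tail=2, size=1
write(89): buf=[_ 51 89 _], head=1, tail=3, size=2
read(): buf=[_ _ 89 _], head=2, tail=3, size=1
write(30): buf=[_ _ 89 30], head=2, tail=0, size=2
write(76): buf=[76 _ 89 30], head=2, tail=1, size=3
write(68): buf=[76 68 89 30], head=2, tail=2, size=4
read(): buf=[76 68 _ 30], head=3, tail=2, size=3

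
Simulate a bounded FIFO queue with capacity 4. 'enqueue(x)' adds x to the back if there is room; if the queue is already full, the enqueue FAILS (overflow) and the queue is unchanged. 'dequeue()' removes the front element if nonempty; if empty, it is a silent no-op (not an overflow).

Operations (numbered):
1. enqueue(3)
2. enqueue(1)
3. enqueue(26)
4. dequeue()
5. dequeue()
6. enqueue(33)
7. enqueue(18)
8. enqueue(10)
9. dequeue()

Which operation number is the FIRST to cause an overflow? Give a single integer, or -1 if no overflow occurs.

Answer: -1

Derivation:
1. enqueue(3): size=1
2. enqueue(1): size=2
3. enqueue(26): size=3
4. dequeue(): size=2
5. dequeue(): size=1
6. enqueue(33): size=2
7. enqueue(18): size=3
8. enqueue(10): size=4
9. dequeue(): size=3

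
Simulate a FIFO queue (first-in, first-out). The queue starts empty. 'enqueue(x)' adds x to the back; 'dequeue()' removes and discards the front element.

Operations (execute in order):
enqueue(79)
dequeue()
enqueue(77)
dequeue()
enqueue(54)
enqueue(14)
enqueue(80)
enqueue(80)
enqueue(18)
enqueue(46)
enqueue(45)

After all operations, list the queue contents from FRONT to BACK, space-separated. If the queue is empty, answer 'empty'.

Answer: 54 14 80 80 18 46 45

Derivation:
enqueue(79): [79]
dequeue(): []
enqueue(77): [77]
dequeue(): []
enqueue(54): [54]
enqueue(14): [54, 14]
enqueue(80): [54, 14, 80]
enqueue(80): [54, 14, 80, 80]
enqueue(18): [54, 14, 80, 80, 18]
enqueue(46): [54, 14, 80, 80, 18, 46]
enqueue(45): [54, 14, 80, 80, 18, 46, 45]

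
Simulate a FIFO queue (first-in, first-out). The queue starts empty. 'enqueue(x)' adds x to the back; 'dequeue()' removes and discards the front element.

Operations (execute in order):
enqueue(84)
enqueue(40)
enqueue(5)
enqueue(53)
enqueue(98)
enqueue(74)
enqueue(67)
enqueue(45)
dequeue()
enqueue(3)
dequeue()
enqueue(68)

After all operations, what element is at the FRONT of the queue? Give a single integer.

enqueue(84): queue = [84]
enqueue(40): queue = [84, 40]
enqueue(5): queue = [84, 40, 5]
enqueue(53): queue = [84, 40, 5, 53]
enqueue(98): queue = [84, 40, 5, 53, 98]
enqueue(74): queue = [84, 40, 5, 53, 98, 74]
enqueue(67): queue = [84, 40, 5, 53, 98, 74, 67]
enqueue(45): queue = [84, 40, 5, 53, 98, 74, 67, 45]
dequeue(): queue = [40, 5, 53, 98, 74, 67, 45]
enqueue(3): queue = [40, 5, 53, 98, 74, 67, 45, 3]
dequeue(): queue = [5, 53, 98, 74, 67, 45, 3]
enqueue(68): queue = [5, 53, 98, 74, 67, 45, 3, 68]

Answer: 5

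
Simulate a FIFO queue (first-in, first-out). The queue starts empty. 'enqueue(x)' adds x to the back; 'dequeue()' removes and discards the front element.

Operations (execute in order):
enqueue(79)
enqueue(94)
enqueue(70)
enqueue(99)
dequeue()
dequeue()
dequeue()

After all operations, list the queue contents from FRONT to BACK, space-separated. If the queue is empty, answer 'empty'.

enqueue(79): [79]
enqueue(94): [79, 94]
enqueue(70): [79, 94, 70]
enqueue(99): [79, 94, 70, 99]
dequeue(): [94, 70, 99]
dequeue(): [70, 99]
dequeue(): [99]

Answer: 99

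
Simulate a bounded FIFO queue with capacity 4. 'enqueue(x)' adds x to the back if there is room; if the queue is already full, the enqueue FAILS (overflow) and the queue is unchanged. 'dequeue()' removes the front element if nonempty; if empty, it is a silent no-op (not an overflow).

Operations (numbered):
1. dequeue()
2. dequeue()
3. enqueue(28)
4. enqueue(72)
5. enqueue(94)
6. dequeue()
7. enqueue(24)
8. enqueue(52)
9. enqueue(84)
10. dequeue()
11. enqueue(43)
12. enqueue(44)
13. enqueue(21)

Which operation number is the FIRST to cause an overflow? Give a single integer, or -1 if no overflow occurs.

Answer: 9

Derivation:
1. dequeue(): empty, no-op, size=0
2. dequeue(): empty, no-op, size=0
3. enqueue(28): size=1
4. enqueue(72): size=2
5. enqueue(94): size=3
6. dequeue(): size=2
7. enqueue(24): size=3
8. enqueue(52): size=4
9. enqueue(84): size=4=cap → OVERFLOW (fail)
10. dequeue(): size=3
11. enqueue(43): size=4
12. enqueue(44): size=4=cap → OVERFLOW (fail)
13. enqueue(21): size=4=cap → OVERFLOW (fail)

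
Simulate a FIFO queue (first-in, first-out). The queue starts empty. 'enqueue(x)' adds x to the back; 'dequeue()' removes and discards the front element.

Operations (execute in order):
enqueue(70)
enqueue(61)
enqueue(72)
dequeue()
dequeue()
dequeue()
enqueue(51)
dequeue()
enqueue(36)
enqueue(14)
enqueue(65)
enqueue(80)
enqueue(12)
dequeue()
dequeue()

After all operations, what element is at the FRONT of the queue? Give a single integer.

enqueue(70): queue = [70]
enqueue(61): queue = [70, 61]
enqueue(72): queue = [70, 61, 72]
dequeue(): queue = [61, 72]
dequeue(): queue = [72]
dequeue(): queue = []
enqueue(51): queue = [51]
dequeue(): queue = []
enqueue(36): queue = [36]
enqueue(14): queue = [36, 14]
enqueue(65): queue = [36, 14, 65]
enqueue(80): queue = [36, 14, 65, 80]
enqueue(12): queue = [36, 14, 65, 80, 12]
dequeue(): queue = [14, 65, 80, 12]
dequeue(): queue = [65, 80, 12]

Answer: 65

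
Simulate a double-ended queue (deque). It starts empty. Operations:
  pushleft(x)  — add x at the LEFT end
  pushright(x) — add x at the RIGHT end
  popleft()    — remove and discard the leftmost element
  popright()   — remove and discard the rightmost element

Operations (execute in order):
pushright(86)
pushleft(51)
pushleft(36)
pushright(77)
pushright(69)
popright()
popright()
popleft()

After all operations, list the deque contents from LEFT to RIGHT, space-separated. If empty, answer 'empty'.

Answer: 51 86

Derivation:
pushright(86): [86]
pushleft(51): [51, 86]
pushleft(36): [36, 51, 86]
pushright(77): [36, 51, 86, 77]
pushright(69): [36, 51, 86, 77, 69]
popright(): [36, 51, 86, 77]
popright(): [36, 51, 86]
popleft(): [51, 86]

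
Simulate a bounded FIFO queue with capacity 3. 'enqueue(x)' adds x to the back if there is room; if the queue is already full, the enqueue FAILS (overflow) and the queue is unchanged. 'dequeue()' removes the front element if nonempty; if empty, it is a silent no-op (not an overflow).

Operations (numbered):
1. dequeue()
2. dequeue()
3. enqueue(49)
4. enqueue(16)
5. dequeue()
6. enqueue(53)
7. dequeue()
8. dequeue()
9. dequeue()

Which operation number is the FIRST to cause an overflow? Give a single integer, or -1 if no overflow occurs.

Answer: -1

Derivation:
1. dequeue(): empty, no-op, size=0
2. dequeue(): empty, no-op, size=0
3. enqueue(49): size=1
4. enqueue(16): size=2
5. dequeue(): size=1
6. enqueue(53): size=2
7. dequeue(): size=1
8. dequeue(): size=0
9. dequeue(): empty, no-op, size=0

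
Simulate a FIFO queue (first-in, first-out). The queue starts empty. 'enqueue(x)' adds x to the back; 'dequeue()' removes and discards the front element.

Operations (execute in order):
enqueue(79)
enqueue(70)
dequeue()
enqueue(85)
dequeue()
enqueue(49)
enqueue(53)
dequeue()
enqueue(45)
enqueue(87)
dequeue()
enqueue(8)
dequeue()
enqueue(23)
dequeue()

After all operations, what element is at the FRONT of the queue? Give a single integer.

Answer: 87

Derivation:
enqueue(79): queue = [79]
enqueue(70): queue = [79, 70]
dequeue(): queue = [70]
enqueue(85): queue = [70, 85]
dequeue(): queue = [85]
enqueue(49): queue = [85, 49]
enqueue(53): queue = [85, 49, 53]
dequeue(): queue = [49, 53]
enqueue(45): queue = [49, 53, 45]
enqueue(87): queue = [49, 53, 45, 87]
dequeue(): queue = [53, 45, 87]
enqueue(8): queue = [53, 45, 87, 8]
dequeue(): queue = [45, 87, 8]
enqueue(23): queue = [45, 87, 8, 23]
dequeue(): queue = [87, 8, 23]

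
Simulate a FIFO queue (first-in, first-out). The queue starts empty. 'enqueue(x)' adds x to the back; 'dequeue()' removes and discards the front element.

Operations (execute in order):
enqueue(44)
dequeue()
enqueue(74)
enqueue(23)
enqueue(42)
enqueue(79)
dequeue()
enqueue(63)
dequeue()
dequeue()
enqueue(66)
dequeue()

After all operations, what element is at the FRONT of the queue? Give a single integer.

Answer: 63

Derivation:
enqueue(44): queue = [44]
dequeue(): queue = []
enqueue(74): queue = [74]
enqueue(23): queue = [74, 23]
enqueue(42): queue = [74, 23, 42]
enqueue(79): queue = [74, 23, 42, 79]
dequeue(): queue = [23, 42, 79]
enqueue(63): queue = [23, 42, 79, 63]
dequeue(): queue = [42, 79, 63]
dequeue(): queue = [79, 63]
enqueue(66): queue = [79, 63, 66]
dequeue(): queue = [63, 66]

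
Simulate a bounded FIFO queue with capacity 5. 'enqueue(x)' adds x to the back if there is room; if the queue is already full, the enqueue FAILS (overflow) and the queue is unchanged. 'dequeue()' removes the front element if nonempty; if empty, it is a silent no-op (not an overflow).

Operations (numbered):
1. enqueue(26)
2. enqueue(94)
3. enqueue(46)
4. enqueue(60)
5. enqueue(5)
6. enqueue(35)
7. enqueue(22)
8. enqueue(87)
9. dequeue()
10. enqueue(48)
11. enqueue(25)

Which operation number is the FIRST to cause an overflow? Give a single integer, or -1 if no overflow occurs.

Answer: 6

Derivation:
1. enqueue(26): size=1
2. enqueue(94): size=2
3. enqueue(46): size=3
4. enqueue(60): size=4
5. enqueue(5): size=5
6. enqueue(35): size=5=cap → OVERFLOW (fail)
7. enqueue(22): size=5=cap → OVERFLOW (fail)
8. enqueue(87): size=5=cap → OVERFLOW (fail)
9. dequeue(): size=4
10. enqueue(48): size=5
11. enqueue(25): size=5=cap → OVERFLOW (fail)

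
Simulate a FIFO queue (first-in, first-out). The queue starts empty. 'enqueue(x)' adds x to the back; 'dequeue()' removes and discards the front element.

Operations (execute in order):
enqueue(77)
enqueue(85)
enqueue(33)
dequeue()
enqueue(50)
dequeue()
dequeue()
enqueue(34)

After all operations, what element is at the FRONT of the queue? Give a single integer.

enqueue(77): queue = [77]
enqueue(85): queue = [77, 85]
enqueue(33): queue = [77, 85, 33]
dequeue(): queue = [85, 33]
enqueue(50): queue = [85, 33, 50]
dequeue(): queue = [33, 50]
dequeue(): queue = [50]
enqueue(34): queue = [50, 34]

Answer: 50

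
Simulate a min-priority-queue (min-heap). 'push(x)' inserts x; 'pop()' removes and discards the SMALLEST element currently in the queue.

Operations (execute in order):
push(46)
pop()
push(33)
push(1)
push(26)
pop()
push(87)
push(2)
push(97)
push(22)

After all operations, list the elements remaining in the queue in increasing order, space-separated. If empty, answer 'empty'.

push(46): heap contents = [46]
pop() → 46: heap contents = []
push(33): heap contents = [33]
push(1): heap contents = [1, 33]
push(26): heap contents = [1, 26, 33]
pop() → 1: heap contents = [26, 33]
push(87): heap contents = [26, 33, 87]
push(2): heap contents = [2, 26, 33, 87]
push(97): heap contents = [2, 26, 33, 87, 97]
push(22): heap contents = [2, 22, 26, 33, 87, 97]

Answer: 2 22 26 33 87 97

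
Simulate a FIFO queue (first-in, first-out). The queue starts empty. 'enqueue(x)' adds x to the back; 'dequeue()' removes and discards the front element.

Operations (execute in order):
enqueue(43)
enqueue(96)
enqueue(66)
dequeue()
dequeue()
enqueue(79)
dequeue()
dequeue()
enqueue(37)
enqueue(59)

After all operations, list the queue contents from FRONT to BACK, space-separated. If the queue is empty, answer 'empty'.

Answer: 37 59

Derivation:
enqueue(43): [43]
enqueue(96): [43, 96]
enqueue(66): [43, 96, 66]
dequeue(): [96, 66]
dequeue(): [66]
enqueue(79): [66, 79]
dequeue(): [79]
dequeue(): []
enqueue(37): [37]
enqueue(59): [37, 59]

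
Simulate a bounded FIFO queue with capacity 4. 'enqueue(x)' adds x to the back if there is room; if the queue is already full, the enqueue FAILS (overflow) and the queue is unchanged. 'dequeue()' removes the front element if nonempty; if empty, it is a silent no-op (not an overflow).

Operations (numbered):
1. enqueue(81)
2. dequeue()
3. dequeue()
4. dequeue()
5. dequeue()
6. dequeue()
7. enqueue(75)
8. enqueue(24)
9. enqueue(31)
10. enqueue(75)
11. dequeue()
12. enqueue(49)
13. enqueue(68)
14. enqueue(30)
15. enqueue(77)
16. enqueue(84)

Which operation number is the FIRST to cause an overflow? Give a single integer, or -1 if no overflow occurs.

Answer: 13

Derivation:
1. enqueue(81): size=1
2. dequeue(): size=0
3. dequeue(): empty, no-op, size=0
4. dequeue(): empty, no-op, size=0
5. dequeue(): empty, no-op, size=0
6. dequeue(): empty, no-op, size=0
7. enqueue(75): size=1
8. enqueue(24): size=2
9. enqueue(31): size=3
10. enqueue(75): size=4
11. dequeue(): size=3
12. enqueue(49): size=4
13. enqueue(68): size=4=cap → OVERFLOW (fail)
14. enqueue(30): size=4=cap → OVERFLOW (fail)
15. enqueue(77): size=4=cap → OVERFLOW (fail)
16. enqueue(84): size=4=cap → OVERFLOW (fail)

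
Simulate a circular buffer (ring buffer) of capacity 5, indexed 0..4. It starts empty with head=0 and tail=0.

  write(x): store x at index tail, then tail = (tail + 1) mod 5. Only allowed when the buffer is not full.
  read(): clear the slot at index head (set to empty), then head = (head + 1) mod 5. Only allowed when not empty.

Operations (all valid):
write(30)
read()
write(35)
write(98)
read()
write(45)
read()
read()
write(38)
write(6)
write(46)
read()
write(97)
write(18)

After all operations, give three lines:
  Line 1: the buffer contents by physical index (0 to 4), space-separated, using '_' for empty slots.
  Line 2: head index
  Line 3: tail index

write(30): buf=[30 _ _ _ _], head=0, tail=1, size=1
read(): buf=[_ _ _ _ _], head=1, tail=1, size=0
write(35): buf=[_ 35 _ _ _], head=1, tail=2, size=1
write(98): buf=[_ 35 98 _ _], head=1, tail=3, size=2
read(): buf=[_ _ 98 _ _], head=2, tail=3, size=1
write(45): buf=[_ _ 98 45 _], head=2, tail=4, size=2
read(): buf=[_ _ _ 45 _], head=3, tail=4, size=1
read(): buf=[_ _ _ _ _], head=4, tail=4, size=0
write(38): buf=[_ _ _ _ 38], head=4, tail=0, size=1
write(6): buf=[6 _ _ _ 38], head=4, tail=1, size=2
write(46): buf=[6 46 _ _ 38], head=4, tail=2, size=3
read(): buf=[6 46 _ _ _], head=0, tail=2, size=2
write(97): buf=[6 46 97 _ _], head=0, tail=3, size=3
write(18): buf=[6 46 97 18 _], head=0, tail=4, size=4

Answer: 6 46 97 18 _
0
4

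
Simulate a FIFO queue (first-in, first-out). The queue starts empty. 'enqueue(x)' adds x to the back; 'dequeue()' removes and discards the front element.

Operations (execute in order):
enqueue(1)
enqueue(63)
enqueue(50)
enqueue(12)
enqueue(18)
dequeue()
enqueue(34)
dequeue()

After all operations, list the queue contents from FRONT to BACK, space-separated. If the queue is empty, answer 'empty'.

enqueue(1): [1]
enqueue(63): [1, 63]
enqueue(50): [1, 63, 50]
enqueue(12): [1, 63, 50, 12]
enqueue(18): [1, 63, 50, 12, 18]
dequeue(): [63, 50, 12, 18]
enqueue(34): [63, 50, 12, 18, 34]
dequeue(): [50, 12, 18, 34]

Answer: 50 12 18 34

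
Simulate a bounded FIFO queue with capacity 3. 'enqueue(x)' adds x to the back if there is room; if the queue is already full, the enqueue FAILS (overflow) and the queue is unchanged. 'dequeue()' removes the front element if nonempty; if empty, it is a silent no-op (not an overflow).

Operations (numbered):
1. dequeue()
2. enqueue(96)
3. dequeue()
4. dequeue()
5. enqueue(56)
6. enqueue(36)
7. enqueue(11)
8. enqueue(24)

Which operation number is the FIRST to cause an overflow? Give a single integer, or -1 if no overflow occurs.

1. dequeue(): empty, no-op, size=0
2. enqueue(96): size=1
3. dequeue(): size=0
4. dequeue(): empty, no-op, size=0
5. enqueue(56): size=1
6. enqueue(36): size=2
7. enqueue(11): size=3
8. enqueue(24): size=3=cap → OVERFLOW (fail)

Answer: 8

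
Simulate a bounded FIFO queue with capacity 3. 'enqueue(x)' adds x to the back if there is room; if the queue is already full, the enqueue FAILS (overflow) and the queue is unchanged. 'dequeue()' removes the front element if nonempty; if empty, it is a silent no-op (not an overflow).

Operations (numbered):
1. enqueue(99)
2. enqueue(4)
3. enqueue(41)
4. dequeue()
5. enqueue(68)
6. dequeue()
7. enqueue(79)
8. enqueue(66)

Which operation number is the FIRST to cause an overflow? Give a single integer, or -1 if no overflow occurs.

Answer: 8

Derivation:
1. enqueue(99): size=1
2. enqueue(4): size=2
3. enqueue(41): size=3
4. dequeue(): size=2
5. enqueue(68): size=3
6. dequeue(): size=2
7. enqueue(79): size=3
8. enqueue(66): size=3=cap → OVERFLOW (fail)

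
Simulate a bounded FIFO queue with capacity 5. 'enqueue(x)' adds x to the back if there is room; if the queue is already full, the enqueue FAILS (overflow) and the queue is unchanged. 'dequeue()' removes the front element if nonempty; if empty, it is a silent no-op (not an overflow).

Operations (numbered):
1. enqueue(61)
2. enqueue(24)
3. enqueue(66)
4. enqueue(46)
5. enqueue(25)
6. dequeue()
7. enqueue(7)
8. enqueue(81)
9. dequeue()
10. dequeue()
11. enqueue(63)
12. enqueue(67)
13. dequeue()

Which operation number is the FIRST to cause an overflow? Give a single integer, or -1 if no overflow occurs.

1. enqueue(61): size=1
2. enqueue(24): size=2
3. enqueue(66): size=3
4. enqueue(46): size=4
5. enqueue(25): size=5
6. dequeue(): size=4
7. enqueue(7): size=5
8. enqueue(81): size=5=cap → OVERFLOW (fail)
9. dequeue(): size=4
10. dequeue(): size=3
11. enqueue(63): size=4
12. enqueue(67): size=5
13. dequeue(): size=4

Answer: 8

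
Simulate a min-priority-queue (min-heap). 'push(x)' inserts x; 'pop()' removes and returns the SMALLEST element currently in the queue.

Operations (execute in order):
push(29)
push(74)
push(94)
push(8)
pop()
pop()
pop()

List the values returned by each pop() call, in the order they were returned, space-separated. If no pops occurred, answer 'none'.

Answer: 8 29 74

Derivation:
push(29): heap contents = [29]
push(74): heap contents = [29, 74]
push(94): heap contents = [29, 74, 94]
push(8): heap contents = [8, 29, 74, 94]
pop() → 8: heap contents = [29, 74, 94]
pop() → 29: heap contents = [74, 94]
pop() → 74: heap contents = [94]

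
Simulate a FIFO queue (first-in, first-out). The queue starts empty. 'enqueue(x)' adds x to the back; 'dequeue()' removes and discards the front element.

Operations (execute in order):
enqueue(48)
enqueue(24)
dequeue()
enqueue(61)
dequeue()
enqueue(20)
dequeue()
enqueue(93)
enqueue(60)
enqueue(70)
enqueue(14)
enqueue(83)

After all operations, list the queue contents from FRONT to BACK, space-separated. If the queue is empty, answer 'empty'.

enqueue(48): [48]
enqueue(24): [48, 24]
dequeue(): [24]
enqueue(61): [24, 61]
dequeue(): [61]
enqueue(20): [61, 20]
dequeue(): [20]
enqueue(93): [20, 93]
enqueue(60): [20, 93, 60]
enqueue(70): [20, 93, 60, 70]
enqueue(14): [20, 93, 60, 70, 14]
enqueue(83): [20, 93, 60, 70, 14, 83]

Answer: 20 93 60 70 14 83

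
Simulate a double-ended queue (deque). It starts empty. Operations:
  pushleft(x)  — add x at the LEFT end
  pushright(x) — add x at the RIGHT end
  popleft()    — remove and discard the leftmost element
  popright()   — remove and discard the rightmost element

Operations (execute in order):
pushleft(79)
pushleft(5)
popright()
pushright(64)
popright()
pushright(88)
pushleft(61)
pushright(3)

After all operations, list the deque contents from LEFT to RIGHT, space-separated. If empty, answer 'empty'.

Answer: 61 5 88 3

Derivation:
pushleft(79): [79]
pushleft(5): [5, 79]
popright(): [5]
pushright(64): [5, 64]
popright(): [5]
pushright(88): [5, 88]
pushleft(61): [61, 5, 88]
pushright(3): [61, 5, 88, 3]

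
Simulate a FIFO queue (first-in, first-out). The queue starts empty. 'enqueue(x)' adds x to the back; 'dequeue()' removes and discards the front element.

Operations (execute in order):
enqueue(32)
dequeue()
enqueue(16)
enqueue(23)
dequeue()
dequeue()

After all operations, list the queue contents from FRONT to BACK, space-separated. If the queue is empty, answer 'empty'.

enqueue(32): [32]
dequeue(): []
enqueue(16): [16]
enqueue(23): [16, 23]
dequeue(): [23]
dequeue(): []

Answer: empty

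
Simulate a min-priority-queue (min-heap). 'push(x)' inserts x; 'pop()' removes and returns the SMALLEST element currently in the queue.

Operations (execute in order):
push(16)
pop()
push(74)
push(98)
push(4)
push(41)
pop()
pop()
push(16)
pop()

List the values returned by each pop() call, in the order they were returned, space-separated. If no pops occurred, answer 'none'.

Answer: 16 4 41 16

Derivation:
push(16): heap contents = [16]
pop() → 16: heap contents = []
push(74): heap contents = [74]
push(98): heap contents = [74, 98]
push(4): heap contents = [4, 74, 98]
push(41): heap contents = [4, 41, 74, 98]
pop() → 4: heap contents = [41, 74, 98]
pop() → 41: heap contents = [74, 98]
push(16): heap contents = [16, 74, 98]
pop() → 16: heap contents = [74, 98]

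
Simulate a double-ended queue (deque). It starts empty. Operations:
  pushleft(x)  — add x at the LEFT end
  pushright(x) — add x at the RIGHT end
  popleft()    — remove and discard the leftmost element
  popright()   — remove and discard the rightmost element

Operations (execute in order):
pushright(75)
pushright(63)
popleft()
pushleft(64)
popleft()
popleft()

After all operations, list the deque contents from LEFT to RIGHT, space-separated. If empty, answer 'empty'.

pushright(75): [75]
pushright(63): [75, 63]
popleft(): [63]
pushleft(64): [64, 63]
popleft(): [63]
popleft(): []

Answer: empty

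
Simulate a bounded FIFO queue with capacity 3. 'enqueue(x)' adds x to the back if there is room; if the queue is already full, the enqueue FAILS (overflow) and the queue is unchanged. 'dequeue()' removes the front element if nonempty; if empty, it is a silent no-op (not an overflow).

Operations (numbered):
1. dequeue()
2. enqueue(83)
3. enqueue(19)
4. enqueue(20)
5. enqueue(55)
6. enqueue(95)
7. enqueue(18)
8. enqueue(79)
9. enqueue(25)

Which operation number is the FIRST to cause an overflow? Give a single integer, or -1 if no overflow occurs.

1. dequeue(): empty, no-op, size=0
2. enqueue(83): size=1
3. enqueue(19): size=2
4. enqueue(20): size=3
5. enqueue(55): size=3=cap → OVERFLOW (fail)
6. enqueue(95): size=3=cap → OVERFLOW (fail)
7. enqueue(18): size=3=cap → OVERFLOW (fail)
8. enqueue(79): size=3=cap → OVERFLOW (fail)
9. enqueue(25): size=3=cap → OVERFLOW (fail)

Answer: 5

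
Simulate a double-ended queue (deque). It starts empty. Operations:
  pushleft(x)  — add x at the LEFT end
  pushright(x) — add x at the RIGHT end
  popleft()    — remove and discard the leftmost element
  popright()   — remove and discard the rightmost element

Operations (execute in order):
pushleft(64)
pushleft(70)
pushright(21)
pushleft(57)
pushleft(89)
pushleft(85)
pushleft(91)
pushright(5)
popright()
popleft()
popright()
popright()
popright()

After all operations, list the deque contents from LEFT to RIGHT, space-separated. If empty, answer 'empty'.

pushleft(64): [64]
pushleft(70): [70, 64]
pushright(21): [70, 64, 21]
pushleft(57): [57, 70, 64, 21]
pushleft(89): [89, 57, 70, 64, 21]
pushleft(85): [85, 89, 57, 70, 64, 21]
pushleft(91): [91, 85, 89, 57, 70, 64, 21]
pushright(5): [91, 85, 89, 57, 70, 64, 21, 5]
popright(): [91, 85, 89, 57, 70, 64, 21]
popleft(): [85, 89, 57, 70, 64, 21]
popright(): [85, 89, 57, 70, 64]
popright(): [85, 89, 57, 70]
popright(): [85, 89, 57]

Answer: 85 89 57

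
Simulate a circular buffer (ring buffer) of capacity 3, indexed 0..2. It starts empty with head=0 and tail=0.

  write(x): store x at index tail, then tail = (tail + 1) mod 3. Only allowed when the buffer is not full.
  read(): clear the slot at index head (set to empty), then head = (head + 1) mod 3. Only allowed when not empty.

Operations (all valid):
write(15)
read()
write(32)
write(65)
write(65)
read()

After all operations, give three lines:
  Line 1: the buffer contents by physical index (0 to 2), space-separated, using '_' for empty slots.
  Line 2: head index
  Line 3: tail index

Answer: 65 _ 65
2
1

Derivation:
write(15): buf=[15 _ _], head=0, tail=1, size=1
read(): buf=[_ _ _], head=1, tail=1, size=0
write(32): buf=[_ 32 _], head=1, tail=2, size=1
write(65): buf=[_ 32 65], head=1, tail=0, size=2
write(65): buf=[65 32 65], head=1, tail=1, size=3
read(): buf=[65 _ 65], head=2, tail=1, size=2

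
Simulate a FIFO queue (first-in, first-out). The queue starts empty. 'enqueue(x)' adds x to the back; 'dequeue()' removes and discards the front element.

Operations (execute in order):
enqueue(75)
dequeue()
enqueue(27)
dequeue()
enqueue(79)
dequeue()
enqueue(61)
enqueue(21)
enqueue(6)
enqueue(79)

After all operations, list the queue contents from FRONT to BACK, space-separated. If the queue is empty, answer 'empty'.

Answer: 61 21 6 79

Derivation:
enqueue(75): [75]
dequeue(): []
enqueue(27): [27]
dequeue(): []
enqueue(79): [79]
dequeue(): []
enqueue(61): [61]
enqueue(21): [61, 21]
enqueue(6): [61, 21, 6]
enqueue(79): [61, 21, 6, 79]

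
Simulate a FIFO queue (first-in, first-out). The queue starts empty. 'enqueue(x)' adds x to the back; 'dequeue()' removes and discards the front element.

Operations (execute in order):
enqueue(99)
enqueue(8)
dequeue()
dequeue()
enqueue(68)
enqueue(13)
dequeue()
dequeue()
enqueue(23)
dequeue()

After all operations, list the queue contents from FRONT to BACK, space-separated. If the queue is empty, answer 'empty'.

Answer: empty

Derivation:
enqueue(99): [99]
enqueue(8): [99, 8]
dequeue(): [8]
dequeue(): []
enqueue(68): [68]
enqueue(13): [68, 13]
dequeue(): [13]
dequeue(): []
enqueue(23): [23]
dequeue(): []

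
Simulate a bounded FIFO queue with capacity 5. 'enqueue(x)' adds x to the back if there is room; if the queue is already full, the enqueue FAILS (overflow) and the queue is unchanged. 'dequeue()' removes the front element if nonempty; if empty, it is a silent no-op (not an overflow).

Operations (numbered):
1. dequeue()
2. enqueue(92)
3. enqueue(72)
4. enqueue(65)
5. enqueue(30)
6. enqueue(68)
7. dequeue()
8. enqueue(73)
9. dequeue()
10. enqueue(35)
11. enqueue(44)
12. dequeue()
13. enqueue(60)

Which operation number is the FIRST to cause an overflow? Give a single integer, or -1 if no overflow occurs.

Answer: 11

Derivation:
1. dequeue(): empty, no-op, size=0
2. enqueue(92): size=1
3. enqueue(72): size=2
4. enqueue(65): size=3
5. enqueue(30): size=4
6. enqueue(68): size=5
7. dequeue(): size=4
8. enqueue(73): size=5
9. dequeue(): size=4
10. enqueue(35): size=5
11. enqueue(44): size=5=cap → OVERFLOW (fail)
12. dequeue(): size=4
13. enqueue(60): size=5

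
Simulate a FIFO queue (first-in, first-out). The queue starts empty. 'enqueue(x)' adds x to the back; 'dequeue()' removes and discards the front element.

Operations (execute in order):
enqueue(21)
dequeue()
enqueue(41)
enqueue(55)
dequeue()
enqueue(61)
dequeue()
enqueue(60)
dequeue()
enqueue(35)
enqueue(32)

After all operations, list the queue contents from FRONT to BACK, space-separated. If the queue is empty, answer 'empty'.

enqueue(21): [21]
dequeue(): []
enqueue(41): [41]
enqueue(55): [41, 55]
dequeue(): [55]
enqueue(61): [55, 61]
dequeue(): [61]
enqueue(60): [61, 60]
dequeue(): [60]
enqueue(35): [60, 35]
enqueue(32): [60, 35, 32]

Answer: 60 35 32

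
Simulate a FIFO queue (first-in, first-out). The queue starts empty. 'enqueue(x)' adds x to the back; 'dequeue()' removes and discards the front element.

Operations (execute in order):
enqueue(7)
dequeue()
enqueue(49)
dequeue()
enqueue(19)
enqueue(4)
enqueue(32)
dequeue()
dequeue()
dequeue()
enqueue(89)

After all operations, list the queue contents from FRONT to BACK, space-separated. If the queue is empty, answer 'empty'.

Answer: 89

Derivation:
enqueue(7): [7]
dequeue(): []
enqueue(49): [49]
dequeue(): []
enqueue(19): [19]
enqueue(4): [19, 4]
enqueue(32): [19, 4, 32]
dequeue(): [4, 32]
dequeue(): [32]
dequeue(): []
enqueue(89): [89]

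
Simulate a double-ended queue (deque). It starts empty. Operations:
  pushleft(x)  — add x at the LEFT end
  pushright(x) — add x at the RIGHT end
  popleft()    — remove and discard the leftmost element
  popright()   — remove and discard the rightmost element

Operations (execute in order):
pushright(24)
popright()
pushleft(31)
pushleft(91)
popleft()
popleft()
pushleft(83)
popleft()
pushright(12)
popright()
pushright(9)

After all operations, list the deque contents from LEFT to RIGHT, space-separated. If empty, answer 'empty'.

Answer: 9

Derivation:
pushright(24): [24]
popright(): []
pushleft(31): [31]
pushleft(91): [91, 31]
popleft(): [31]
popleft(): []
pushleft(83): [83]
popleft(): []
pushright(12): [12]
popright(): []
pushright(9): [9]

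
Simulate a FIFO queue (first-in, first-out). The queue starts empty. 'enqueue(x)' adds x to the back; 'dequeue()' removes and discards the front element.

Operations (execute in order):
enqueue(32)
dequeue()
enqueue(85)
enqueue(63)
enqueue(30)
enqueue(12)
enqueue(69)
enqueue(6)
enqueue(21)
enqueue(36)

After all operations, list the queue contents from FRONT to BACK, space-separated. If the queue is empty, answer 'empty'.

enqueue(32): [32]
dequeue(): []
enqueue(85): [85]
enqueue(63): [85, 63]
enqueue(30): [85, 63, 30]
enqueue(12): [85, 63, 30, 12]
enqueue(69): [85, 63, 30, 12, 69]
enqueue(6): [85, 63, 30, 12, 69, 6]
enqueue(21): [85, 63, 30, 12, 69, 6, 21]
enqueue(36): [85, 63, 30, 12, 69, 6, 21, 36]

Answer: 85 63 30 12 69 6 21 36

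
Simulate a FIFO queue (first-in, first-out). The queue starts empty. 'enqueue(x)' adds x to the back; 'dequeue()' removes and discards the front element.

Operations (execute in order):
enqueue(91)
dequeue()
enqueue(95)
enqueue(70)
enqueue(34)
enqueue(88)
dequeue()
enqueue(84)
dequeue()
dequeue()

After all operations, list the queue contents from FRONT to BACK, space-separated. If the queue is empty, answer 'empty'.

enqueue(91): [91]
dequeue(): []
enqueue(95): [95]
enqueue(70): [95, 70]
enqueue(34): [95, 70, 34]
enqueue(88): [95, 70, 34, 88]
dequeue(): [70, 34, 88]
enqueue(84): [70, 34, 88, 84]
dequeue(): [34, 88, 84]
dequeue(): [88, 84]

Answer: 88 84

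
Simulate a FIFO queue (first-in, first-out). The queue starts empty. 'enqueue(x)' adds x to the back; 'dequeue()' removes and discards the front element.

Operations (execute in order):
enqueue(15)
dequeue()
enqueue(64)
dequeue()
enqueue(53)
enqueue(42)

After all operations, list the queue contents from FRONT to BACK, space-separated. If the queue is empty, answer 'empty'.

enqueue(15): [15]
dequeue(): []
enqueue(64): [64]
dequeue(): []
enqueue(53): [53]
enqueue(42): [53, 42]

Answer: 53 42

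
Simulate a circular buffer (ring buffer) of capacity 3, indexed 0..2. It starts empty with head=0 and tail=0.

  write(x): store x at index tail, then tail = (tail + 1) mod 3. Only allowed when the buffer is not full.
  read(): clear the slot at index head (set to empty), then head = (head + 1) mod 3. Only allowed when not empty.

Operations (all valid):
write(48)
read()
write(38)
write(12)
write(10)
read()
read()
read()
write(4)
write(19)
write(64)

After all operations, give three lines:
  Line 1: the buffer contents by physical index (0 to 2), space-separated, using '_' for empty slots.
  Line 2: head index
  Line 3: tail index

write(48): buf=[48 _ _], head=0, tail=1, size=1
read(): buf=[_ _ _], head=1, tail=1, size=0
write(38): buf=[_ 38 _], head=1, tail=2, size=1
write(12): buf=[_ 38 12], head=1, tail=0, size=2
write(10): buf=[10 38 12], head=1, tail=1, size=3
read(): buf=[10 _ 12], head=2, tail=1, size=2
read(): buf=[10 _ _], head=0, tail=1, size=1
read(): buf=[_ _ _], head=1, tail=1, size=0
write(4): buf=[_ 4 _], head=1, tail=2, size=1
write(19): buf=[_ 4 19], head=1, tail=0, size=2
write(64): buf=[64 4 19], head=1, tail=1, size=3

Answer: 64 4 19
1
1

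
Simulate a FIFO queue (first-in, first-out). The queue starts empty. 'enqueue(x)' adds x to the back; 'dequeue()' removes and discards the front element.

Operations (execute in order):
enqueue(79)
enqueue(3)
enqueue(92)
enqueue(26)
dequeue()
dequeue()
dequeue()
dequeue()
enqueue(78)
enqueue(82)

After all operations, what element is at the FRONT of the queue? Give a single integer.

enqueue(79): queue = [79]
enqueue(3): queue = [79, 3]
enqueue(92): queue = [79, 3, 92]
enqueue(26): queue = [79, 3, 92, 26]
dequeue(): queue = [3, 92, 26]
dequeue(): queue = [92, 26]
dequeue(): queue = [26]
dequeue(): queue = []
enqueue(78): queue = [78]
enqueue(82): queue = [78, 82]

Answer: 78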